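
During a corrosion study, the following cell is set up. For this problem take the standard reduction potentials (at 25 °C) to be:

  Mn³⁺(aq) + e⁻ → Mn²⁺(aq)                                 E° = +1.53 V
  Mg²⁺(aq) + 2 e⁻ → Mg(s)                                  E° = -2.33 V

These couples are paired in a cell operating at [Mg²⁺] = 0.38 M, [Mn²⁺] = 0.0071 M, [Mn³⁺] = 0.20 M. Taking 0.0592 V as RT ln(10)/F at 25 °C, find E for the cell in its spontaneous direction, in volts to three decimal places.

+3.958 V

Mn³⁺/Mn²⁺ is the cathode (higher E°), Mg²⁺/Mg the anode: E°cell = +1.53 − (-2.33) = +3.86 V, n = 2.
Overall: 2 Mn³⁺(aq) + Mg(s) → 2 Mn²⁺(aq) + Mg²⁺(aq)
Q = [Mn²⁺]^2·[Mg²⁺] / ([Mn³⁺]^2); log Q = -3.320.
E = E° − (0.0592/n) log Q = +3.86 − (0.0592/2)(-3.320) = +3.958 V.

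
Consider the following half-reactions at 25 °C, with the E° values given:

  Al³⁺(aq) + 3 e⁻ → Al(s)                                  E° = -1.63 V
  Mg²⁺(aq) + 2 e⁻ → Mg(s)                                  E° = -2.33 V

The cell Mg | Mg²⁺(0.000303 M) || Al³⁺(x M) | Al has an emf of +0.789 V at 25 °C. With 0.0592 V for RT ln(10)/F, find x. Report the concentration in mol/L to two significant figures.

Al³⁺/Al is the cathode, Mg²⁺/Mg the anode: E°cell = +0.70 V, n = 6.
Overall reaction: 2 Al³⁺(aq) + 3 Mg(s) → 2 Al(s) + 3 Mg²⁺(aq); Q = [Mg²⁺]^3/[Al³⁺]^2.
From E = E° − (0.0592/n) log Q: log Q = (E° − E)·n/0.0592 = (+0.70 − (+0.789))·6/0.0592 = -9.0203.
So 2·log[Al³⁺] = 3·log(0.000303) − log Q = -10.5557 − (-9.0203) = -1.5354; log[Al³⁺] = -1.5354 / 2 = -0.7677; [Al³⁺] = 10^(-0.7677) ≈ 0.17 M.

0.17 M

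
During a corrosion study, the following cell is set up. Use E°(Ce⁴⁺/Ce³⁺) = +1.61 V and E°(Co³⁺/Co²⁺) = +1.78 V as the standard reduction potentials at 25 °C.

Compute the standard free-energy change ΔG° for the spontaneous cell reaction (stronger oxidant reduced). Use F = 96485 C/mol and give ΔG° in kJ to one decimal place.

Co³⁺/Co²⁺ (E° = +1.78 V) is the cathode; Ce⁴⁺/Ce³⁺ (E° = +1.61 V) is the anode, so E°cell = +0.17 V.
Balancing electrons gives n = 1 (lcm of 1 and 1).
ΔG° = −nFE° = −(1)(96485)(+0.17) = -16,402 J = -16.4 kJ.

-16.4 kJ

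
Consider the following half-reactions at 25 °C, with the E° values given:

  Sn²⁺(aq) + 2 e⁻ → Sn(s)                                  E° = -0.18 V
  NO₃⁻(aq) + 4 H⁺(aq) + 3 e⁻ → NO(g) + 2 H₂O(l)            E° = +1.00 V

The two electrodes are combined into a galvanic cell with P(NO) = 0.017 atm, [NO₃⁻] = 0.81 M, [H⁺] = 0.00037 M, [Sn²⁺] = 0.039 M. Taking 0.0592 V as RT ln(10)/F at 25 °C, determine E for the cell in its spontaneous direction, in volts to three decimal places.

NO₃⁻/NO is the cathode (higher E°), Sn²⁺/Sn the anode: E°cell = +1.00 − (-0.18) = +1.18 V, n = 6.
Overall: 2 NO₃⁻(aq) + 8 H⁺(aq) + 3 Sn(s) → 2 NO(g) + 4 H₂O(l) + 3 Sn²⁺(aq)
Q = P(NO)^2·[Sn²⁺]^3 / ([NO₃⁻]^2·[H⁺]^8); log Q = 19.872.
E = E° − (0.0592/n) log Q = +1.18 − (0.0592/6)(19.872) = +0.984 V.

+0.984 V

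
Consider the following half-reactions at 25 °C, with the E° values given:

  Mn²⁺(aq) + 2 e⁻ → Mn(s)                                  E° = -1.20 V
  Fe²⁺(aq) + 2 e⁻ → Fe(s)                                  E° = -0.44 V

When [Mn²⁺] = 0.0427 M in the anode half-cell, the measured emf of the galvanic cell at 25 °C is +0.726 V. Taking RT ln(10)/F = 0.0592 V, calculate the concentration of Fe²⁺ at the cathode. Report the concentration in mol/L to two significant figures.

0.0030 M

Fe²⁺/Fe is the cathode, Mn²⁺/Mn the anode: E°cell = +0.76 V, n = 2.
Overall reaction: Fe²⁺(aq) + Mn(s) → Fe(s) + Mn²⁺(aq); Q = [Mn²⁺]^1/[Fe²⁺]^1.
From E = E° − (0.0592/n) log Q: log Q = (E° − E)·n/0.0592 = (+0.76 − (+0.726))·2/0.0592 = 1.1486.
So 1·log[Fe²⁺] = 1·log(0.0427) − log Q = -1.3696 − (1.1486) = -2.5182; [Fe²⁺] = 10^(-2.5182) ≈ 0.0030 M.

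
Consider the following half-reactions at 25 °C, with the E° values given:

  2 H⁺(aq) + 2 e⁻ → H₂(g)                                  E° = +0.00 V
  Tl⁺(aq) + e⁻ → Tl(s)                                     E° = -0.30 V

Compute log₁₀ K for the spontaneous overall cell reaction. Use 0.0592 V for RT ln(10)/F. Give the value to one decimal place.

Cathode: H⁺/H₂; anode: Tl⁺/Tl. E°cell = +0.30 V, n = 2.
log K = nE°cell / 0.0592 = (2)(+0.30) / 0.0592 = 10.1.

10.1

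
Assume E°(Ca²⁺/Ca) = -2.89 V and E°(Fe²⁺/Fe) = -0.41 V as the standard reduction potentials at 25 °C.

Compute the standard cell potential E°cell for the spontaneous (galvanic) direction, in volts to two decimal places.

The Fe²⁺/Fe couple has the higher reduction potential, so it is the cathode; Ca²⁺/Ca is oxidised at the anode.
E°cell = E°(cathode) − E°(anode) = (-0.41) − (-2.89) = +2.48 V.

+2.48 V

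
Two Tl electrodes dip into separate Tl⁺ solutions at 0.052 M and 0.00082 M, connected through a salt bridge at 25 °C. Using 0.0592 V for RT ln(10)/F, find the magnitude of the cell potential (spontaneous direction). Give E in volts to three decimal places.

+0.107 V

For a concentration cell E°cell = 0. The 0.052 M side is the cathode (reduction is favoured where [Tl⁺] is higher).
With n = 1, E = −(0.0592/1) log([Tl⁺]ₐₙ/[Tl⁺]꜀ₐₜ) = −(0.0592/1) log(0.00082/0.052) = −(0.0592/1)(-1.802) = +0.107 V.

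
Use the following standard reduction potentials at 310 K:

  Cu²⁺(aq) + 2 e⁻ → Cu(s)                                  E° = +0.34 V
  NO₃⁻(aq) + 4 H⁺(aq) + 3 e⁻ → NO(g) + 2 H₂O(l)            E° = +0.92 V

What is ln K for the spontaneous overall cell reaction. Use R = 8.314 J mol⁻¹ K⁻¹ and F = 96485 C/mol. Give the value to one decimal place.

130.3

Cathode: NO₃⁻/NO; anode: Cu²⁺/Cu. E°cell = (+0.92) − (+0.34) = +0.58 V, with n = 6.
ΔG° = −nFE° = −RT ln K, so ln K = nFE°/(RT) = (6)(96485)(+0.58) / ((8.314)(310)) = 130.277.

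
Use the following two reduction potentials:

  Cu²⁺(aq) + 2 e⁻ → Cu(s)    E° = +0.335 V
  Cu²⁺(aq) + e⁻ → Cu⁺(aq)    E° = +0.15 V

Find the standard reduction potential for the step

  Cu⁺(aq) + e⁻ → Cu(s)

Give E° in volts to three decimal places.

+0.520 V

Sequential free energies add, so n₃E°₃ = n₁E°₁ + n₂E°₂.
With n₃ = 2, and the known step contributing 1×(+0.15) V, the unknown satisfies 1·E° = 2×(+0.335) − 1×(+0.15) = +0.520.
E° = +0.520 / 1 = +0.520 V.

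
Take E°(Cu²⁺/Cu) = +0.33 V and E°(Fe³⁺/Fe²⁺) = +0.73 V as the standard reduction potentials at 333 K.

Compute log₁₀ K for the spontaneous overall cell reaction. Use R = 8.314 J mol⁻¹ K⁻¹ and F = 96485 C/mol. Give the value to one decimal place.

Cathode: Fe³⁺/Fe²⁺; anode: Cu²⁺/Cu. E°cell = (+0.73) − (+0.33) = +0.40 V, with n = 2.
ΔG° = −nFE° = −RT ln K, so ln K = nFE°/(RT) = (2)(96485)(+0.40) / ((8.314)(333)) = 27.880.
log₁₀ K = 27.880 / ln 10 = 12.1.

12.1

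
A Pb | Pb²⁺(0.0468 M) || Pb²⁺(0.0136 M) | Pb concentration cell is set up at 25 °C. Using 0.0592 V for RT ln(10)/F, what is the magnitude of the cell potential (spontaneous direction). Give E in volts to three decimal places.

+0.016 V

For a concentration cell E°cell = 0. The 0.0468 M side is the cathode (reduction is favoured where [Pb²⁺] is higher).
With n = 2, E = −(0.0592/2) log([Pb²⁺]ₐₙ/[Pb²⁺]꜀ₐₜ) = −(0.0592/2) log(0.0136/0.0468) = −(0.0592/2)(-0.537) = +0.016 V.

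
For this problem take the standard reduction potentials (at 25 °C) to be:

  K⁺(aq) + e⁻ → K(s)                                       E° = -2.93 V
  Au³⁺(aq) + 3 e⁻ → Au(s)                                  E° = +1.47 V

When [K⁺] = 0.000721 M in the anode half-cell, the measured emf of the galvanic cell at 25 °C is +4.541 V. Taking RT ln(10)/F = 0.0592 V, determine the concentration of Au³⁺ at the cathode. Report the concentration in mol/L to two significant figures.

Au³⁺/Au is the cathode, K⁺/K the anode: E°cell = +4.40 V, n = 3.
Overall reaction: Au³⁺(aq) + 3 K(s) → Au(s) + 3 K⁺(aq); Q = [K⁺]^3/[Au³⁺]^1.
From E = E° − (0.0592/n) log Q: log Q = (E° − E)·n/0.0592 = (+4.40 − (+4.541))·3/0.0592 = -7.1453.
So 1·log[Au³⁺] = 3·log(0.000721) − log Q = -9.4262 − (-7.1453) = -2.2809; [Au³⁺] = 10^(-2.2809) ≈ 0.0052 M.

0.0052 M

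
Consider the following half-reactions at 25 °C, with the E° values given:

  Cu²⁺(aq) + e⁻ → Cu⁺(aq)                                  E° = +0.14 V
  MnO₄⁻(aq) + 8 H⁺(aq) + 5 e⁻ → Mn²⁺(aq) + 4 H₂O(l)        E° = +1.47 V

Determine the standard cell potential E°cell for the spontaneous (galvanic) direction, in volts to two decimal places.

The MnO₄⁻/Mn²⁺ couple has the higher reduction potential, so it is the cathode; Cu²⁺/Cu⁺ is oxidised at the anode.
E°cell = E°(cathode) − E°(anode) = (+1.47) − (+0.14) = +1.33 V.
Since E°cell > 0, the reaction is spontaneous under standard conditions.

+1.33 V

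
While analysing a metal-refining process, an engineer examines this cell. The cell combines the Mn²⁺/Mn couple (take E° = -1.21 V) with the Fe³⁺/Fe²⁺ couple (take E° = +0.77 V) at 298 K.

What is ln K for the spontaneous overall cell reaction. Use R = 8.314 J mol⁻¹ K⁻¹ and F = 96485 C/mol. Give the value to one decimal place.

154.2

Cathode: Fe³⁺/Fe²⁺; anode: Mn²⁺/Mn. E°cell = (+0.77) − (-1.21) = +1.98 V, with n = 2.
ΔG° = −nFE° = −RT ln K, so ln K = nFE°/(RT) = (2)(96485)(+1.98) / ((8.314)(298)) = 154.216.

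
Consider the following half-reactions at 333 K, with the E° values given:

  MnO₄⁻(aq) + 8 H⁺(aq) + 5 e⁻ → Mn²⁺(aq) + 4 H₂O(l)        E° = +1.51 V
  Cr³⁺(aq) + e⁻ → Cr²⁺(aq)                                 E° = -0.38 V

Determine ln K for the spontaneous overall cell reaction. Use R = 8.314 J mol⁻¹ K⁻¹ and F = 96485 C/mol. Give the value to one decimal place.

Cathode: MnO₄⁻/Mn²⁺; anode: Cr³⁺/Cr²⁺. E°cell = (+1.51) − (-0.38) = +1.89 V, with n = 5.
ΔG° = −nFE° = −RT ln K, so ln K = nFE°/(RT) = (5)(96485)(+1.89) / ((8.314)(333)) = 329.335.

329.3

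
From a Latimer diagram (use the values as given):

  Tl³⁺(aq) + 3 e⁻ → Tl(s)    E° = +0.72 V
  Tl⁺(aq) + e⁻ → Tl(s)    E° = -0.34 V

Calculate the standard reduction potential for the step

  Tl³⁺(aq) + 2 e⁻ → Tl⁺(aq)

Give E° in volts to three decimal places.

+1.250 V

Sequential free energies add, so n₃E°₃ = n₁E°₁ + n₂E°₂.
With n₃ = 3, and the known step contributing 1×(-0.34) V, the unknown satisfies 2·E° = 3×(+0.72) − 1×(-0.34) = +2.500.
E° = +2.500 / 2 = +1.250 V.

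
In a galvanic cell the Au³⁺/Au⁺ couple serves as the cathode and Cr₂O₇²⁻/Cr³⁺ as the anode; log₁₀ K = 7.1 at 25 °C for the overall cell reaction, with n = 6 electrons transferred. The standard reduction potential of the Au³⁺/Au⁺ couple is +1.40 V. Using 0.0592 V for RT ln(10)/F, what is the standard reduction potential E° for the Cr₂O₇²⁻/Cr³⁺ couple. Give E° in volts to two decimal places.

+1.33 V

E°cell = (0.0592/n)·log K = (0.0592/6)(7.1) = +0.070 V.
Since Au³⁺/Au⁺ is the cathode and Cr₂O₇²⁻/Cr³⁺ the anode, E°cell = E°(Au³⁺/Au⁺) − E°(Cr₂O₇²⁻/Cr³⁺).
So E°(Cr₂O₇²⁻/Cr³⁺) = E°(Au³⁺/Au⁺) − E°cell = (+1.40) − (+0.070) = +1.33 V.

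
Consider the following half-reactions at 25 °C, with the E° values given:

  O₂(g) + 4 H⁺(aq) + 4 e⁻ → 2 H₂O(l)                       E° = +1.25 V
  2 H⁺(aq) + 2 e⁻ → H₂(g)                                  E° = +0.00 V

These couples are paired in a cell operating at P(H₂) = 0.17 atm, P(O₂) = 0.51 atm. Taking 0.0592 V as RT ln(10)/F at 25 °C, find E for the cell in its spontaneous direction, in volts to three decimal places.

+1.223 V

O₂/H₂O is the cathode (higher E°), H⁺/H₂ the anode: E°cell = +1.25 − (+0.00) = +1.25 V, n = 4.
Overall: O₂(g) + 2 H₂(g) → 2 H₂O(l)
Q = 1 / (P(O₂)·P(H₂)^2); log Q = 1.832.
E = E° − (0.0592/n) log Q = +1.25 − (0.0592/4)(1.832) = +1.223 V.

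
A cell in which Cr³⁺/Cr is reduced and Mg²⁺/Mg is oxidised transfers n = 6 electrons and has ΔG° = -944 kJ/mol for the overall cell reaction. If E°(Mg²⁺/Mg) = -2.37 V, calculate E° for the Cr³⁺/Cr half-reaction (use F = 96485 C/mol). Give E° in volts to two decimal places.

E°cell = −ΔG°/(nF) = −(-944×10³)/((6)(96485)) = +1.631 V.
Since Cr³⁺/Cr is the cathode and Mg²⁺/Mg the anode, E°cell = E°(Cr³⁺/Cr) − E°(Mg²⁺/Mg).
So E°(Cr³⁺/Cr) = E°cell + E°(Mg²⁺/Mg) = +1.631 + (-2.37) = -0.74 V.

-0.74 V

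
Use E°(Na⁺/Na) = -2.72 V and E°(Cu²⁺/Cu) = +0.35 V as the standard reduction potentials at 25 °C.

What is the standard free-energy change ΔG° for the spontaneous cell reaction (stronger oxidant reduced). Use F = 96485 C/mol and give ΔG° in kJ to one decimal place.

-592.4 kJ

Cu²⁺/Cu (E° = +0.35 V) is the cathode; Na⁺/Na (E° = -2.72 V) is the anode, so E°cell = +3.07 V.
Balancing electrons gives n = 2 (lcm of 2 and 1).
ΔG° = −nFE° = −(2)(96485)(+3.07) = -592,418 J = -592.4 kJ.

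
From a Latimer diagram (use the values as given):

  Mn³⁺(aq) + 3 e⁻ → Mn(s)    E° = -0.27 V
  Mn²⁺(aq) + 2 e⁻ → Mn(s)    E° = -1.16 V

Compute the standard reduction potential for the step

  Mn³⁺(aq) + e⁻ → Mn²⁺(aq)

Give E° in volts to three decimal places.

+1.510 V

Sequential free energies add, so n₃E°₃ = n₁E°₁ + n₂E°₂.
With n₃ = 3, and the known step contributing 2×(-1.16) V, the unknown satisfies 1·E° = 3×(-0.27) − 2×(-1.16) = +1.510.
E° = +1.510 / 1 = +1.510 V.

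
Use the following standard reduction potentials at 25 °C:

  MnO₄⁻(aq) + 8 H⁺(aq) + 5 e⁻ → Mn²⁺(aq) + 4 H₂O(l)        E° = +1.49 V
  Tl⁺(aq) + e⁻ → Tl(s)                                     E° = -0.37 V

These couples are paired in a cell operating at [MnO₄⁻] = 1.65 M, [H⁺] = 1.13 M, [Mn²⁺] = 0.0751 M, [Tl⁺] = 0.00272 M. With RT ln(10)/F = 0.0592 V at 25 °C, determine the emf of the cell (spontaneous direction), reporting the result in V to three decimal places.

MnO₄⁻/Mn²⁺ is the cathode (higher E°), Tl⁺/Tl the anode: E°cell = +1.49 − (-0.37) = +1.86 V, n = 5.
Overall: MnO₄⁻(aq) + 8 H⁺(aq) + 5 Tl(s) → Mn²⁺(aq) + 4 H₂O(l) + 5 Tl⁺(aq)
Q = [Mn²⁺]·[Tl⁺]^5 / ([MnO₄⁻]·[H⁺]^8); log Q = -14.594.
E = E° − (0.0592/n) log Q = +1.86 − (0.0592/5)(-14.594) = +2.033 V.

+2.033 V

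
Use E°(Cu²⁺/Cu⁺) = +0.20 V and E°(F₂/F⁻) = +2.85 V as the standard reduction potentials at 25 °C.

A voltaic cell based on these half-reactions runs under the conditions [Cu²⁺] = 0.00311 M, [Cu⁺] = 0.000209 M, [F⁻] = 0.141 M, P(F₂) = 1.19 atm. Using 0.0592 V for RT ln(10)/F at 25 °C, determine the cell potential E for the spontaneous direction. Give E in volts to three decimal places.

F₂/F⁻ is the cathode (higher E°), Cu²⁺/Cu⁺ the anode: E°cell = +2.85 − (+0.20) = +2.65 V, n = 2.
Overall: F₂(g) + 2 Cu⁺(aq) → 2 F⁻(aq) + 2 Cu²⁺(aq)
Q = [F⁻]^2·[Cu²⁺]^2 / (P(F₂)·[Cu⁺]^2); log Q = 0.568.
E = E° − (0.0592/n) log Q = +2.65 − (0.0592/2)(0.568) = +2.633 V.

+2.633 V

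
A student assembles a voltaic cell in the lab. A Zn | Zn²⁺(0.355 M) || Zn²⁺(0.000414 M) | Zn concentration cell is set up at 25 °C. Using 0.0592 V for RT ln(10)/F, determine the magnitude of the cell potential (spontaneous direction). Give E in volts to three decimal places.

For a concentration cell E°cell = 0. The 0.355 M side is the cathode (reduction is favoured where [Zn²⁺] is higher).
With n = 2, E = −(0.0592/2) log([Zn²⁺]ₐₙ/[Zn²⁺]꜀ₐₜ) = −(0.0592/2) log(0.000414/0.355) = −(0.0592/2)(-2.933) = +0.087 V.

+0.087 V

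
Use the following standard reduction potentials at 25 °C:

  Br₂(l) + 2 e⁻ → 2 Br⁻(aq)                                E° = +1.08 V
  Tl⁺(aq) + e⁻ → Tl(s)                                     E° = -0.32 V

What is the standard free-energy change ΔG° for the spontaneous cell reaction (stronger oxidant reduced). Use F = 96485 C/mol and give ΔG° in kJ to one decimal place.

Br₂/Br⁻ (E° = +1.08 V) is the cathode; Tl⁺/Tl (E° = -0.32 V) is the anode, so E°cell = +1.40 V.
Balancing electrons gives n = 2 (lcm of 2 and 1).
ΔG° = −nFE° = −(2)(96485)(+1.40) = -270,158 J = -270.2 kJ.

-270.2 kJ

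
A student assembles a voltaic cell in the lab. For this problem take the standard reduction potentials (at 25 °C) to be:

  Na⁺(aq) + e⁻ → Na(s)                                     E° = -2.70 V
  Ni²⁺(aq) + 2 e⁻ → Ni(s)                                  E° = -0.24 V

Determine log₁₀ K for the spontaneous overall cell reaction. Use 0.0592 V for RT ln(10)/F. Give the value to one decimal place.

Cathode: Ni²⁺/Ni; anode: Na⁺/Na. E°cell = +2.46 V, n = 2.
log K = nE°cell / 0.0592 = (2)(+2.46) / 0.0592 = 83.1.

83.1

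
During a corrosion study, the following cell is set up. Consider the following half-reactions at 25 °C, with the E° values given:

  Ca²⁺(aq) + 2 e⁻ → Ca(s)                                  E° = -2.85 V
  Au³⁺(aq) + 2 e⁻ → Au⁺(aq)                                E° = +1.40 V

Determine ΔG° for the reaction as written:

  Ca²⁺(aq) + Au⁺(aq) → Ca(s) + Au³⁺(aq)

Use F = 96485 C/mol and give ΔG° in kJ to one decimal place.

+820.1 kJ

As written, Ca²⁺/Ca is reduced (cathode) and Au³⁺/Au⁺ is oxidised (anode), so E°cell = (-2.85) − (+1.40) = -4.25 V.
Balancing electrons gives n = 2.
ΔG° = −nFE° = −(2)(96485)(-4.25) = 820,122 J = +820.1 kJ.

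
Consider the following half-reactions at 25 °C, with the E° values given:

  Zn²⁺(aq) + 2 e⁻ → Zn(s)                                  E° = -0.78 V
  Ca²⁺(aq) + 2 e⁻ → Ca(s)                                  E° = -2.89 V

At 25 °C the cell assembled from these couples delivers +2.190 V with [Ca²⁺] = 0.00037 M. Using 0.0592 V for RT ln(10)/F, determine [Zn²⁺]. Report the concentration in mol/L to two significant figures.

Zn²⁺/Zn is the cathode, Ca²⁺/Ca the anode: E°cell = +2.11 V, n = 2.
Overall reaction: Zn²⁺(aq) + Ca(s) → Zn(s) + Ca²⁺(aq); Q = [Ca²⁺]^1/[Zn²⁺]^1.
From E = E° − (0.0592/n) log Q: log Q = (E° − E)·n/0.0592 = (+2.11 − (+2.190))·2/0.0592 = -2.7027.
So 1·log[Zn²⁺] = 1·log(0.00037) − log Q = -3.4318 − (-2.7027) = -0.7291; [Zn²⁺] = 10^(-0.7291) ≈ 0.19 M.

0.19 M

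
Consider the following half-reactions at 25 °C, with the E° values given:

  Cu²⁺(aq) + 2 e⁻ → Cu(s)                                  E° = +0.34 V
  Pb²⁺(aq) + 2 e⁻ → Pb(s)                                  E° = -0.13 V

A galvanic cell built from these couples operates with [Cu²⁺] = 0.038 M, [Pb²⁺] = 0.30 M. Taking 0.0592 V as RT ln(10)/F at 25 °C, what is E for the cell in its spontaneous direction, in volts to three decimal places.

+0.443 V

Cu²⁺/Cu is the cathode (higher E°), Pb²⁺/Pb the anode: E°cell = +0.34 − (-0.13) = +0.47 V, n = 2.
Overall: Cu²⁺(aq) + Pb(s) → Cu(s) + Pb²⁺(aq)
Q = [Pb²⁺] / ([Cu²⁺]); log Q = 0.897.
E = E° − (0.0592/n) log Q = +0.47 − (0.0592/2)(0.897) = +0.443 V.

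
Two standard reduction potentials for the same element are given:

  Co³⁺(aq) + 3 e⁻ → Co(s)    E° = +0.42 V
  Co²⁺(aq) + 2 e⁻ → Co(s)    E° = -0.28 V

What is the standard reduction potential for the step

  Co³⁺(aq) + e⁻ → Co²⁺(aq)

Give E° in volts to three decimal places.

+1.820 V

Sequential free energies add, so n₃E°₃ = n₁E°₁ + n₂E°₂.
With n₃ = 3, and the known step contributing 2×(-0.28) V, the unknown satisfies 1·E° = 3×(+0.42) − 2×(-0.28) = +1.820.
E° = +1.820 / 1 = +1.820 V.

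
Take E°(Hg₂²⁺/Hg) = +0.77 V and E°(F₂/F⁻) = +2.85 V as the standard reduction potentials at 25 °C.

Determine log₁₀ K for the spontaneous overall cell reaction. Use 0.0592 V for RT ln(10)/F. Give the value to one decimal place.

Cathode: F₂/F⁻; anode: Hg₂²⁺/Hg. E°cell = +2.08 V, n = 2.
log K = nE°cell / 0.0592 = (2)(+2.08) / 0.0592 = 70.3.

70.3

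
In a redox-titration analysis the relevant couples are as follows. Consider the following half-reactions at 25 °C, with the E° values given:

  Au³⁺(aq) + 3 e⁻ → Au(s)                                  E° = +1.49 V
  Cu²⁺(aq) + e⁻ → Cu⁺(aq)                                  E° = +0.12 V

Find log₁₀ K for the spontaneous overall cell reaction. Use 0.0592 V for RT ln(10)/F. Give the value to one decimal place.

69.4

Cathode: Au³⁺/Au; anode: Cu²⁺/Cu⁺. E°cell = +1.37 V, n = 3.
log K = nE°cell / 0.0592 = (3)(+1.37) / 0.0592 = 69.4.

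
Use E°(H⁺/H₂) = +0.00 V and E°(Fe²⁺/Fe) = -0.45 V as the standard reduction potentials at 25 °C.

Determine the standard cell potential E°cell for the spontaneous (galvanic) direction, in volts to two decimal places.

The H⁺/H₂ couple has the higher reduction potential, so it is the cathode; Fe²⁺/Fe is oxidised at the anode.
E°cell = E°(cathode) − E°(anode) = (+0.00) − (-0.45) = +0.45 V.

+0.45 V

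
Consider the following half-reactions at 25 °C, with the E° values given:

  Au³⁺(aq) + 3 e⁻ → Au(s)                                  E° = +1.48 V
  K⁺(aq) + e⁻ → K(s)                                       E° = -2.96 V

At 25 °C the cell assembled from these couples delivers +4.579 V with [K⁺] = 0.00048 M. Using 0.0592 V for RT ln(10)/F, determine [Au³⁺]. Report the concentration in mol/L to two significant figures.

0.0012 M

Au³⁺/Au is the cathode, K⁺/K the anode: E°cell = +4.44 V, n = 3.
Overall reaction: Au³⁺(aq) + 3 K(s) → Au(s) + 3 K⁺(aq); Q = [K⁺]^3/[Au³⁺]^1.
From E = E° − (0.0592/n) log Q: log Q = (E° − E)·n/0.0592 = (+4.44 − (+4.579))·3/0.0592 = -7.0439.
So 1·log[Au³⁺] = 3·log(0.00048) − log Q = -9.9563 − (-7.0439) = -2.9124; [Au³⁺] = 10^(-2.9124) ≈ 0.0012 M.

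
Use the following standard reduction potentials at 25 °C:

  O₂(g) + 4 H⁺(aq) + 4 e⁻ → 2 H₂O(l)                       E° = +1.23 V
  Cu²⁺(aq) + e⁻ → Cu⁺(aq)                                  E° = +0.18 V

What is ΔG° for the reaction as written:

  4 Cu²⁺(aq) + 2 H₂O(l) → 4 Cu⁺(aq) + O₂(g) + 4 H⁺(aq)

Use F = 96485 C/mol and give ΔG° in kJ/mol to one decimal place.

+405.2 kJ/mol

As written, Cu²⁺/Cu⁺ is reduced (cathode) and O₂/H₂O is oxidised (anode), so E°cell = (+0.18) − (+1.23) = -1.05 V.
Balancing electrons gives n = 4.
ΔG° = −nFE° = −(4)(96485)(-1.05) = 405,237 J = +405.2 kJ/mol.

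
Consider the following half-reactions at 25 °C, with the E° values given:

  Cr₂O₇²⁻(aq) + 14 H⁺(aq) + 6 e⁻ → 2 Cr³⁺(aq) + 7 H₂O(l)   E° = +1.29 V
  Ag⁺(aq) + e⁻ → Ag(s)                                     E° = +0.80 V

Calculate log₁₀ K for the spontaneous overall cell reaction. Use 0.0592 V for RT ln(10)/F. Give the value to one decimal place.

49.7

Cathode: Cr₂O₇²⁻/Cr³⁺; anode: Ag⁺/Ag. E°cell = +0.49 V, n = 6.
log K = nE°cell / 0.0592 = (6)(+0.49) / 0.0592 = 49.7.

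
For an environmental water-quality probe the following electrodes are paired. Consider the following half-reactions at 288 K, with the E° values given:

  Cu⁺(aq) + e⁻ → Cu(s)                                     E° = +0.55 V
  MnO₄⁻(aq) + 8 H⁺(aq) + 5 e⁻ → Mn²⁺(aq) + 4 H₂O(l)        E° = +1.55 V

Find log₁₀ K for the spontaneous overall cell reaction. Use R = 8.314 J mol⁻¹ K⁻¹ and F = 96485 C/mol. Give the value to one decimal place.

87.5

Cathode: MnO₄⁻/Mn²⁺; anode: Cu⁺/Cu. E°cell = (+1.55) − (+0.55) = +1.00 V, with n = 5.
ΔG° = −nFE° = −RT ln K, so ln K = nFE°/(RT) = (5)(96485)(+1.00) / ((8.314)(288)) = 201.478.
log₁₀ K = 201.478 / ln 10 = 87.5.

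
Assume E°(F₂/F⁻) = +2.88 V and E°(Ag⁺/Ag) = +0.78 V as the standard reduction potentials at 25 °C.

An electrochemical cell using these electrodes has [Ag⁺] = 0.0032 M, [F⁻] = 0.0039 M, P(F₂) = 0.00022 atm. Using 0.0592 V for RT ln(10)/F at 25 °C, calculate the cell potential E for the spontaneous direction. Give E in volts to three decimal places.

+2.282 V

F₂/F⁻ is the cathode (higher E°), Ag⁺/Ag the anode: E°cell = +2.88 − (+0.78) = +2.10 V, n = 2.
Overall: F₂(g) + 2 Ag(s) → 2 F⁻(aq) + 2 Ag⁺(aq)
Q = [F⁻]^2·[Ag⁺]^2 / (P(F₂)); log Q = -6.150.
E = E° − (0.0592/n) log Q = +2.10 − (0.0592/2)(-6.150) = +2.282 V.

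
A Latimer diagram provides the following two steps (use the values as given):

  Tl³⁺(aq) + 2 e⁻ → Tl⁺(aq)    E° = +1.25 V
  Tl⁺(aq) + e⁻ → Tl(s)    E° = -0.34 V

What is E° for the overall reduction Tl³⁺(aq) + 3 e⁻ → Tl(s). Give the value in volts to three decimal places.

+0.720 V

Standard free energies of sequential steps add: ΔG°₃ = ΔG°₁ + ΔG°₂, so n₃E°₃ = n₁E°₁ + n₂E°₂.
E°₃ = (2×+1.25 + 1×-0.34) / 3 = (+2.160) / 3 = +0.720 V.
E° values themselves are not directly additive — weighting by electron count is essential.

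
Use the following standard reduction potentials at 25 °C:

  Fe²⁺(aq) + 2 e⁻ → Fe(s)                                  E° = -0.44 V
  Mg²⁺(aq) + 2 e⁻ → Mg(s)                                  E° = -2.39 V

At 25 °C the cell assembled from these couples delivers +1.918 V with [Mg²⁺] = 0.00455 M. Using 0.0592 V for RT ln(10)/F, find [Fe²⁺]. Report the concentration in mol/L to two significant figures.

0.00038 M

Fe²⁺/Fe is the cathode, Mg²⁺/Mg the anode: E°cell = +1.95 V, n = 2.
Overall reaction: Fe²⁺(aq) + Mg(s) → Fe(s) + Mg²⁺(aq); Q = [Mg²⁺]^1/[Fe²⁺]^1.
From E = E° − (0.0592/n) log Q: log Q = (E° − E)·n/0.0592 = (+1.95 − (+1.918))·2/0.0592 = 1.0811.
So 1·log[Fe²⁺] = 1·log(0.00455) − log Q = -2.3420 − (1.0811) = -3.4231; [Fe²⁺] = 10^(-3.4231) ≈ 0.00038 M.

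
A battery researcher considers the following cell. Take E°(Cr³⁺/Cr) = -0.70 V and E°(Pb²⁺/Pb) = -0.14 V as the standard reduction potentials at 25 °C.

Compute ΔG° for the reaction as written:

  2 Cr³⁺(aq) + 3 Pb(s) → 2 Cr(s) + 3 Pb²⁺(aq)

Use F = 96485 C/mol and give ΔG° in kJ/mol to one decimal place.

As written, Cr³⁺/Cr is reduced (cathode) and Pb²⁺/Pb is oxidised (anode), so E°cell = (-0.70) − (-0.14) = -0.56 V.
Balancing electrons gives n = 6.
ΔG° = −nFE° = −(6)(96485)(-0.56) = 324,190 J = +324.2 kJ/mol.

+324.2 kJ/mol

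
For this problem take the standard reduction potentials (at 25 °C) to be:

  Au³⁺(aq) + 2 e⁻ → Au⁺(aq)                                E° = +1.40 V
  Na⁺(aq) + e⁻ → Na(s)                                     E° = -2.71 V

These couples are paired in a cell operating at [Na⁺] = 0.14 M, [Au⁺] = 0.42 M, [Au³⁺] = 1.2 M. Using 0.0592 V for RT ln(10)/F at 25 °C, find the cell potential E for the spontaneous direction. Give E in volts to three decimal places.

Au³⁺/Au⁺ is the cathode (higher E°), Na⁺/Na the anode: E°cell = +1.40 − (-2.71) = +4.11 V, n = 2.
Overall: Au³⁺(aq) + 2 Na(s) → Au⁺(aq) + 2 Na⁺(aq)
Q = [Au⁺]·[Na⁺]^2 / ([Au³⁺]); log Q = -2.164.
E = E° − (0.0592/n) log Q = +4.11 − (0.0592/2)(-2.164) = +4.174 V.

+4.174 V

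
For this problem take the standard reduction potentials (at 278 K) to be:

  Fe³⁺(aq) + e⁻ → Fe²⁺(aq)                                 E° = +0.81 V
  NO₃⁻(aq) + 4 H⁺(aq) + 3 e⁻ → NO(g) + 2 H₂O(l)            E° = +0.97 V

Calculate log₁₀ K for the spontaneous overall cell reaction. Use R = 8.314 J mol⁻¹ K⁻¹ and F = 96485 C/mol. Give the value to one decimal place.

Cathode: NO₃⁻/NO; anode: Fe³⁺/Fe²⁺. E°cell = (+0.97) − (+0.81) = +0.16 V, with n = 3.
ΔG° = −nFE° = −RT ln K, so ln K = nFE°/(RT) = (3)(96485)(+0.16) / ((8.314)(278)) = 20.038.
log₁₀ K = 20.038 / ln 10 = 8.7.

8.7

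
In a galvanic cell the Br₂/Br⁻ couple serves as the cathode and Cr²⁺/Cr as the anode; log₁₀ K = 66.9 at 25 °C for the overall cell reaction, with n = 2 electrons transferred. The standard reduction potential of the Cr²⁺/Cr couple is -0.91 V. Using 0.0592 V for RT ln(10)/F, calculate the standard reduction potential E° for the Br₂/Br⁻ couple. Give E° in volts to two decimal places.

+1.07 V

E°cell = (0.0592/n)·log K = (0.0592/2)(66.9) = +1.980 V.
Since Br₂/Br⁻ is the cathode and Cr²⁺/Cr the anode, E°cell = E°(Br₂/Br⁻) − E°(Cr²⁺/Cr).
So E°(Br₂/Br⁻) = E°cell + E°(Cr²⁺/Cr) = +1.980 + (-0.91) = +1.07 V.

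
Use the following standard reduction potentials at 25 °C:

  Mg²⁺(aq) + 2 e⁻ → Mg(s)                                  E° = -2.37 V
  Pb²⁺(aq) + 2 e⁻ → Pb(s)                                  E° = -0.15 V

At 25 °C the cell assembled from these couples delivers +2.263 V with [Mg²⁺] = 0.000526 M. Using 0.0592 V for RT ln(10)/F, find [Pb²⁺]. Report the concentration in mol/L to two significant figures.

0.015 M

Pb²⁺/Pb is the cathode, Mg²⁺/Mg the anode: E°cell = +2.22 V, n = 2.
Overall reaction: Pb²⁺(aq) + Mg(s) → Pb(s) + Mg²⁺(aq); Q = [Mg²⁺]^1/[Pb²⁺]^1.
From E = E° − (0.0592/n) log Q: log Q = (E° − E)·n/0.0592 = (+2.22 − (+2.263))·2/0.0592 = -1.4527.
So 1·log[Pb²⁺] = 1·log(0.000526) − log Q = -3.2790 − (-1.4527) = -1.8263; [Pb²⁺] = 10^(-1.8263) ≈ 0.015 M.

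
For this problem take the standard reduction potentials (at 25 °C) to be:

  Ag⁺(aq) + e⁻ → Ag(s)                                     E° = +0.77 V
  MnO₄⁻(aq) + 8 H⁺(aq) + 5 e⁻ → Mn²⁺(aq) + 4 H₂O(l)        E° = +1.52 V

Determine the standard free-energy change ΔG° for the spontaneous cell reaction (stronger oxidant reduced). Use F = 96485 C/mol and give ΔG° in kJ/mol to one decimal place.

-361.8 kJ/mol

MnO₄⁻/Mn²⁺ (E° = +1.52 V) is the cathode; Ag⁺/Ag (E° = +0.77 V) is the anode, so E°cell = +0.75 V.
Balancing electrons gives n = 5 (lcm of 5 and 1).
ΔG° = −nFE° = −(5)(96485)(+0.75) = -361,819 J = -361.8 kJ/mol.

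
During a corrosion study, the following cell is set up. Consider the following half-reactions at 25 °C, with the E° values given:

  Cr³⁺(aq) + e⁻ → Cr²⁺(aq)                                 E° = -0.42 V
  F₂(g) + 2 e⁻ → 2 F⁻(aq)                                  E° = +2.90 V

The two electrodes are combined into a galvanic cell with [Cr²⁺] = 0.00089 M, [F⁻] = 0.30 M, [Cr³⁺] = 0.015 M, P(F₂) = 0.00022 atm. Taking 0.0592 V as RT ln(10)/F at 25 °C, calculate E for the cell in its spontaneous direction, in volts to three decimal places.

F₂/F⁻ is the cathode (higher E°), Cr³⁺/Cr²⁺ the anode: E°cell = +2.90 − (-0.42) = +3.32 V, n = 2.
Overall: F₂(g) + 2 Cr²⁺(aq) → 2 F⁻(aq) + 2 Cr³⁺(aq)
Q = [F⁻]^2·[Cr³⁺]^2 / (P(F₂)·[Cr²⁺]^2); log Q = 5.065.
E = E° − (0.0592/n) log Q = +3.32 − (0.0592/2)(5.065) = +3.170 V.

+3.170 V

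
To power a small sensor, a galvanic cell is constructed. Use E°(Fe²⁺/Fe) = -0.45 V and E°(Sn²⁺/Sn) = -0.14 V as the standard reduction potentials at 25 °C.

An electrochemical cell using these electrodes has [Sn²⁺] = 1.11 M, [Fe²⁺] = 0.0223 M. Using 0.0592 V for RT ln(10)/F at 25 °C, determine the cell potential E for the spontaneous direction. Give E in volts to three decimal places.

+0.360 V

Sn²⁺/Sn is the cathode (higher E°), Fe²⁺/Fe the anode: E°cell = -0.14 − (-0.45) = +0.31 V, n = 2.
Overall: Sn²⁺(aq) + Fe(s) → Sn(s) + Fe²⁺(aq)
Q = [Fe²⁺] / ([Sn²⁺]); log Q = -1.697.
E = E° − (0.0592/n) log Q = +0.31 − (0.0592/2)(-1.697) = +0.360 V.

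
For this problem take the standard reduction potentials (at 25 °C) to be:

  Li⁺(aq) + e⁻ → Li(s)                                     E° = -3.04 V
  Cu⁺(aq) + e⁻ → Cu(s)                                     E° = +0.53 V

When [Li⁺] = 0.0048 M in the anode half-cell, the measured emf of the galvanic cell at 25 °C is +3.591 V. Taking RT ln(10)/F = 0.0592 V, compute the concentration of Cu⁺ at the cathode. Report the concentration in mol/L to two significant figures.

Cu⁺/Cu is the cathode, Li⁺/Li the anode: E°cell = +3.57 V, n = 1.
Overall reaction: Cu⁺(aq) + Li(s) → Cu(s) + Li⁺(aq); Q = [Li⁺]^1/[Cu⁺]^1.
From E = E° − (0.0592/n) log Q: log Q = (E° − E)·n/0.0592 = (+3.57 − (+3.591))·1/0.0592 = -0.3547.
So 1·log[Cu⁺] = 1·log(0.0048) − log Q = -2.3188 − (-0.3547) = -1.9641; [Cu⁺] = 10^(-1.9641) ≈ 0.011 M.

0.011 M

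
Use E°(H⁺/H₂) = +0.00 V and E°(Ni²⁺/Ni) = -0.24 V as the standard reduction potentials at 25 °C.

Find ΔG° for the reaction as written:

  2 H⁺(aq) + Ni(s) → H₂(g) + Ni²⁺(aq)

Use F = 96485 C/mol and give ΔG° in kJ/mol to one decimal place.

-46.3 kJ/mol

As written, H⁺/H₂ is reduced (cathode) and Ni²⁺/Ni is oxidised (anode), so E°cell = (+0.00) − (-0.24) = +0.24 V.
Balancing electrons gives n = 2.
ΔG° = −nFE° = −(2)(96485)(+0.24) = -46,313 J = -46.3 kJ/mol.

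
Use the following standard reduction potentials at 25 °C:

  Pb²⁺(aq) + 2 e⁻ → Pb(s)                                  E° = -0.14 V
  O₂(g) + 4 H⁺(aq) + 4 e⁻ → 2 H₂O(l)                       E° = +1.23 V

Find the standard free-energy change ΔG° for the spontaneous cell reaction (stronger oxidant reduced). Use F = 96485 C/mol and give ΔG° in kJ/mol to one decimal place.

-528.7 kJ/mol

O₂/H₂O (E° = +1.23 V) is the cathode; Pb²⁺/Pb (E° = -0.14 V) is the anode, so E°cell = +1.37 V.
Balancing electrons gives n = 4 (lcm of 4 and 2).
ΔG° = −nFE° = −(4)(96485)(+1.37) = -528,738 J = -528.7 kJ/mol.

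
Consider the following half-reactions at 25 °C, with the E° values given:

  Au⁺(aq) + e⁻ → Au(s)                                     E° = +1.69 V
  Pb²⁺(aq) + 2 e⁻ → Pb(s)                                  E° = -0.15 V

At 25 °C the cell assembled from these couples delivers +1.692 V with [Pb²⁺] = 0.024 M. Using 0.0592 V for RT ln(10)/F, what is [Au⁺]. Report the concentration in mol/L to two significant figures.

Au⁺/Au is the cathode, Pb²⁺/Pb the anode: E°cell = +1.84 V, n = 2.
Overall reaction: 2 Au⁺(aq) + Pb(s) → 2 Au(s) + Pb²⁺(aq); Q = [Pb²⁺]^1/[Au⁺]^2.
From E = E° − (0.0592/n) log Q: log Q = (E° − E)·n/0.0592 = (+1.84 − (+1.692))·2/0.0592 = 5.0000.
So 2·log[Au⁺] = 1·log(0.024) − log Q = -1.6198 − (5.0000) = -6.6198; log[Au⁺] = -6.6198 / 2 = -3.3099; [Au⁺] = 10^(-3.3099) ≈ 0.00049 M.

0.00049 M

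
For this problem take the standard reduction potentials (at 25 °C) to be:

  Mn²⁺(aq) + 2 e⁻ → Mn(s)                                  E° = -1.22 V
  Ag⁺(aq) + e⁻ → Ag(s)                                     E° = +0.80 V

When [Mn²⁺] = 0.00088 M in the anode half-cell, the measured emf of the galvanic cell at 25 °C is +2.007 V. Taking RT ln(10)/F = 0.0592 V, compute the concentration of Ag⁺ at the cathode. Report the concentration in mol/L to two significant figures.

Ag⁺/Ag is the cathode, Mn²⁺/Mn the anode: E°cell = +2.02 V, n = 2.
Overall reaction: 2 Ag⁺(aq) + Mn(s) → 2 Ag(s) + Mn²⁺(aq); Q = [Mn²⁺]^1/[Ag⁺]^2.
From E = E° − (0.0592/n) log Q: log Q = (E° − E)·n/0.0592 = (+2.02 − (+2.007))·2/0.0592 = 0.4392.
So 2·log[Ag⁺] = 1·log(0.00088) − log Q = -3.0555 − (0.4392) = -3.4947; log[Ag⁺] = -3.4947 / 2 = -1.7473; [Ag⁺] = 10^(-1.7473) ≈ 0.018 M.

0.018 M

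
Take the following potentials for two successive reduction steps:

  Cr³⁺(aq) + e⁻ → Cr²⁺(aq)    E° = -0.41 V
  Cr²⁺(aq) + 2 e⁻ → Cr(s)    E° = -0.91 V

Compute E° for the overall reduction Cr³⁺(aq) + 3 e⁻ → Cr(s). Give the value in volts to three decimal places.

-0.743 V

Standard free energies of sequential steps add: ΔG°₃ = ΔG°₁ + ΔG°₂, so n₃E°₃ = n₁E°₁ + n₂E°₂.
E°₃ = (1×-0.41 + 2×-0.91) / 3 = (-2.230) / 3 = -0.743 V.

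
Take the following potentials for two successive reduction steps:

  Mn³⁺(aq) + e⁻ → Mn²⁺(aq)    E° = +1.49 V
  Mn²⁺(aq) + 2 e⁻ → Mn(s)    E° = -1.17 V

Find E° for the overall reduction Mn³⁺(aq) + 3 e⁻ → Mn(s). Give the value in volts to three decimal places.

Standard free energies of sequential steps add: ΔG°₃ = ΔG°₁ + ΔG°₂, so n₃E°₃ = n₁E°₁ + n₂E°₂.
E°₃ = (1×+1.49 + 2×-1.17) / 3 = (-0.850) / 3 = -0.283 V.

-0.283 V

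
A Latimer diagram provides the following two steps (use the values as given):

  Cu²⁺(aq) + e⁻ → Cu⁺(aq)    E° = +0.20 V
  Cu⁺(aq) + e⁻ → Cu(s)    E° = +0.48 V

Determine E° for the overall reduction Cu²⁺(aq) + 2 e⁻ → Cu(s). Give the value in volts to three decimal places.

Standard free energies of sequential steps add: ΔG°₃ = ΔG°₁ + ΔG°₂, so n₃E°₃ = n₁E°₁ + n₂E°₂.
E°₃ = (1×+0.20 + 1×+0.48) / 2 = (+0.680) / 2 = +0.340 V.

+0.340 V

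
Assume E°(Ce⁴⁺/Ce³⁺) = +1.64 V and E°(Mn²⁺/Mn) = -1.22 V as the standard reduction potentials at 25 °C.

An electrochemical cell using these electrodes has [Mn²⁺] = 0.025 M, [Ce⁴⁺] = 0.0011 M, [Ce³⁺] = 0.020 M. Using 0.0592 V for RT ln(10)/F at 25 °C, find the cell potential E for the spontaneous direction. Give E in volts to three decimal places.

+2.833 V

Ce⁴⁺/Ce³⁺ is the cathode (higher E°), Mn²⁺/Mn the anode: E°cell = +1.64 − (-1.22) = +2.86 V, n = 2.
Overall: 2 Ce⁴⁺(aq) + Mn(s) → 2 Ce³⁺(aq) + Mn²⁺(aq)
Q = [Ce³⁺]^2·[Mn²⁺] / ([Ce⁴⁺]^2); log Q = 0.917.
E = E° − (0.0592/n) log Q = +2.86 − (0.0592/2)(0.917) = +2.833 V.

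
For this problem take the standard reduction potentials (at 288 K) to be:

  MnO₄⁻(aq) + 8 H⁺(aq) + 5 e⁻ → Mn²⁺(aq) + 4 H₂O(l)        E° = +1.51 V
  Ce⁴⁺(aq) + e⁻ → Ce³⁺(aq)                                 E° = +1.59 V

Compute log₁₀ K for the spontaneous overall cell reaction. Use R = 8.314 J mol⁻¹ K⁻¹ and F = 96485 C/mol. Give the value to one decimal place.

Cathode: Ce⁴⁺/Ce³⁺; anode: MnO₄⁻/Mn²⁺. E°cell = (+1.59) − (+1.51) = +0.08 V, with n = 5.
ΔG° = −nFE° = −RT ln K, so ln K = nFE°/(RT) = (5)(96485)(+0.08) / ((8.314)(288)) = 16.118.
log₁₀ K = 16.118 / ln 10 = 7.0.

7.0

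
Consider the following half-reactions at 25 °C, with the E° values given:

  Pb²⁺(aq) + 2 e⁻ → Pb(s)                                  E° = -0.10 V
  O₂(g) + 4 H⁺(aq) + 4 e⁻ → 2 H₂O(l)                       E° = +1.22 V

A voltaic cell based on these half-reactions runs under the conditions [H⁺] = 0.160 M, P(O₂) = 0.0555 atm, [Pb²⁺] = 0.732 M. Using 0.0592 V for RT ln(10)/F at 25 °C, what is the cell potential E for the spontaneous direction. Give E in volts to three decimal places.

+1.258 V

O₂/H₂O is the cathode (higher E°), Pb²⁺/Pb the anode: E°cell = +1.22 − (-0.10) = +1.32 V, n = 4.
Overall: O₂(g) + 4 H⁺(aq) + 2 Pb(s) → 2 H₂O(l) + 2 Pb²⁺(aq)
Q = [Pb²⁺]^2 / (P(O₂)·[H⁺]^4); log Q = 4.168.
E = E° − (0.0592/n) log Q = +1.32 − (0.0592/4)(4.168) = +1.258 V.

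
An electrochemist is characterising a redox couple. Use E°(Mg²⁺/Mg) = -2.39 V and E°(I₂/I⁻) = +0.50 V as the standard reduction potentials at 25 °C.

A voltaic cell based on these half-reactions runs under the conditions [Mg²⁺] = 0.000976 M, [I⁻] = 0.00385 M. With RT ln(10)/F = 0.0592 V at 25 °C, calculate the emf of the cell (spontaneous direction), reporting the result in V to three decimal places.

+3.122 V

I₂/I⁻ is the cathode (higher E°), Mg²⁺/Mg the anode: E°cell = +0.50 − (-2.39) = +2.89 V, n = 2.
Overall: I₂(s) + Mg(s) → 2 I⁻(aq) + Mg²⁺(aq)
Q = [I⁻]^2·[Mg²⁺]; log Q = -7.840.
E = E° − (0.0592/n) log Q = +2.89 − (0.0592/2)(-7.840) = +3.122 V.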